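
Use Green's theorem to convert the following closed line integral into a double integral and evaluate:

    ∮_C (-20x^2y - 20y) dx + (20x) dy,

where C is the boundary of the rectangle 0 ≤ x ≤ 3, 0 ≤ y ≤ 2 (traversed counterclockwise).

Green's theorem converts the closed line integral into a double integral over the enclosed region D:

    ∮_C P dx + Q dy = ∬_D (∂Q/∂x - ∂P/∂y) dA.

Here P = -20x^2y - 20y, Q = 20x, so

    ∂Q/∂x = 20,    ∂P/∂y = -20x^2 - 20,
    ∂Q/∂x - ∂P/∂y = 20x^2 + 40.

D is the region 0 ≤ x ≤ 3, 0 ≤ y ≤ 2. Evaluating the double integral:

    ∬_D (20x^2 + 40) dA = ∫_0^{3} ∫_0^{2} (20x^2 + 40) dy dx.

Inner (y from 0 to 2): 40x^2 + 80.
Outer (x from 0 to 3): 600.

Therefore ∮_C P dx + Q dy = 600.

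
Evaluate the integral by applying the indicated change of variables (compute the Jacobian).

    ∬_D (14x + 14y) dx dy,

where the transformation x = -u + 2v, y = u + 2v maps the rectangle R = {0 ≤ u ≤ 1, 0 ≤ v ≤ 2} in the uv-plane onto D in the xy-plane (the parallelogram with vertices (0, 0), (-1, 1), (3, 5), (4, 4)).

Compute the Jacobian determinant of (x, y) with respect to (u, v):

    ∂(x,y)/∂(u,v) = | -1  2 | = (-1)(2) - (2)(1) = -4.
                   | 1  2 |

Its absolute value is |J| = 4 (the area scaling factor).

Substituting x = -u + 2v, y = u + 2v into the integrand,

    14x + 14y → 56v,

so the integral becomes

    ∬_R (56v) · |J| du dv = ∫_0^1 ∫_0^2 (224v) dv du.

Inner (v): 448.
Outer (u): 448.

Therefore ∬_D (14x + 14y) dx dy = 448.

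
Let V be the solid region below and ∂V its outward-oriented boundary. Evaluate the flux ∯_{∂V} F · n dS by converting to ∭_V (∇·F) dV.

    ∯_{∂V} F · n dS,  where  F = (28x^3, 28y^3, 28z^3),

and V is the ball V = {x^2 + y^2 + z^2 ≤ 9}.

By the divergence theorem,

    ∯_{∂V} F · n dS = ∭_V (∇ · F) dV.

Compute the divergence:
    ∇ · F = ∂F_x/∂x + ∂F_y/∂y + ∂F_z/∂z = 84x^2 + 84y^2 + 84z^2.

In spherical coordinates, x = ρ sin(φ) cos(θ), y = ρ sin(φ) sin(θ), z = ρ cos(φ), dV = ρ^2 sin(φ) dρ dφ dθ, with 0 ≤ ρ ≤ 3, 0 ≤ φ ≤ π, 0 ≤ θ ≤ 2π.

The integrand, after substitution and multiplying by the volume element, becomes (84ρ^2) · ρ^2 sin(φ), so

    ∭_V (∇·F) dV = ∫_0^{2π} ∫_0^{π} ∫_0^{3} (84ρ^2) · ρ^2 sin(φ) dρ dφ dθ.

Inner (ρ from 0 to 3): 20412sin(φ)/5.
Middle (φ from 0 to π): 40824/5.
Outer (θ from 0 to 2π): 81648π/5.

Therefore ∯_{∂V} F · n dS = 81648π/5.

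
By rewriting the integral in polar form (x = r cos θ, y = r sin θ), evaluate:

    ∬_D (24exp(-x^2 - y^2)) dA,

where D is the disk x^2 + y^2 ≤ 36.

The region D is 0 ≤ r ≤ 6, 0 ≤ θ ≤ 2π in polar coordinates, where x = r cos(θ), y = r sin(θ), and dA = r dr dθ.

Under the substitution, the integrand becomes 24exp(-r^2), so

    ∬_D (24exp(-x^2 - y^2)) dA = ∫_{0}^{2π} ∫_{0}^{6} (24exp(-r^2)) · r dr dθ.

Inner integral (in r): ∫_{0}^{6} (24exp(-r^2)) · r dr = 12 - 12exp(-36).

Outer integral (in θ): ∫_{0}^{2π} (12 - 12exp(-36)) dθ = -24π exp(-36) + 24π.

Therefore ∬_D (24exp(-x^2 - y^2)) dA = -24π exp(-36) + 24π.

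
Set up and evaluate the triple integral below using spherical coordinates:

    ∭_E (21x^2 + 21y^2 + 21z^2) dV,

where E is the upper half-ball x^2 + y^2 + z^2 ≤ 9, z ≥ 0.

In spherical coordinates, x = ρ sin(φ) cos(θ), y = ρ sin(φ) sin(θ), z = ρ cos(φ), and dV = ρ^2 sin(φ) dρ dφ dθ.

The integrand becomes 21ρ^2, so

    ∭_E (21x^2 + 21y^2 + 21z^2) dV = ∫_{0}^{2π} ∫_{0}^{π/2} ∫_{0}^{3} (21ρ^2) · ρ^2 sin(φ) dρ dφ dθ.

Inner (ρ): 5103sin(φ)/5.
Middle (φ): 5103/5.
Outer (θ): 10206π/5.

Therefore the triple integral equals 10206π/5.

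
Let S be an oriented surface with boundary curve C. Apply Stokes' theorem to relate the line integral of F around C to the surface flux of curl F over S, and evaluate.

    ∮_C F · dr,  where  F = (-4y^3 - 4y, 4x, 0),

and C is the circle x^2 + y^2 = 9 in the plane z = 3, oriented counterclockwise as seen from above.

Let S be the flat disk x^2 + y^2 ≤ 9 in the plane z = 3, with upward unit normal n̂ = ẑ. By Stokes' theorem,

    ∮_C F · dr = ∬_S (∇ × F) · n̂ dS = ∬_D (curl F)_z dA,

where D is the disk x^2 + y^2 ≤ 9.

Compute the curl of F = (-4y^3 - 4y, 4x, 0):
    (∇ × F)_x = ∂F_z/∂y - ∂F_y/∂z = 0,
    (∇ × F)_y = ∂F_x/∂z - ∂F_z/∂x = 0,
    (∇ × F)_z = ∂F_y/∂x - ∂F_x/∂y = 12y^2 + 8.

On z = 3, (curl F)_z = 12y^2 + 8.

Convert to polar (x = r cos θ, y = r sin θ, dA = r dr dθ); the integrand becomes 12r^2sin(θ)^2 + 8, so

    ∬_D (curl F)_z dA = ∫_0^{2π} ∫_0^{3} (12r^2sin(θ)^2 + 8) · r dr dθ.

Inner (r from 0 to 3): 243sin(θ)^2 + 36.
Outer (θ from 0 to 2π): 315π.

Therefore ∮_C F · dr = 315π.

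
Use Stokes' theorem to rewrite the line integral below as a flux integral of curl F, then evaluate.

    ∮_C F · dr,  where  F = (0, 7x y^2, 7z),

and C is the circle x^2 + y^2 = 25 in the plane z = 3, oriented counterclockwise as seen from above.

Let S be the flat disk x^2 + y^2 ≤ 25 in the plane z = 3, with upward unit normal n̂ = ẑ. By Stokes' theorem,

    ∮_C F · dr = ∬_S (∇ × F) · n̂ dS = ∬_D (curl F)_z dA,

where D is the disk x^2 + y^2 ≤ 25.

Compute the curl of F = (0, 7x y^2, 7z):
    (∇ × F)_x = ∂F_z/∂y - ∂F_y/∂z = 0,
    (∇ × F)_y = ∂F_x/∂z - ∂F_z/∂x = 0,
    (∇ × F)_z = ∂F_y/∂x - ∂F_x/∂y = 7y^2.

On z = 3, (curl F)_z = 7y^2.

Convert to polar (x = r cos θ, y = r sin θ, dA = r dr dθ); the integrand becomes 7r^2sin(θ)^2, so

    ∬_D (curl F)_z dA = ∫_0^{2π} ∫_0^{5} (7r^2sin(θ)^2) · r dr dθ.

Inner (r from 0 to 5): 4375sin(θ)^2/4.
Outer (θ from 0 to 2π): 4375π/4.

Therefore ∮_C F · dr = 4375π/4.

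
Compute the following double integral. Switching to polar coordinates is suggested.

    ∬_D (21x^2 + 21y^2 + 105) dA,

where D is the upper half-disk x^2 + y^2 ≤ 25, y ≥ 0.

The region D is 0 ≤ r ≤ 5, 0 ≤ θ ≤ π in polar coordinates, where x = r cos(θ), y = r sin(θ), and dA = r dr dθ.

Under the substitution, the integrand becomes 21r^2 + 105, so

    ∬_D (21x^2 + 21y^2 + 105) dA = ∫_{0}^{π} ∫_{0}^{5} (21r^2 + 105) · r dr dθ.

Inner integral (in r): ∫_{0}^{5} (21r^2 + 105) · r dr = 18375/4.

Outer integral (in θ): ∫_{0}^{π} (18375/4) dθ = 18375π/4.

Therefore ∬_D (21x^2 + 21y^2 + 105) dA = 18375π/4.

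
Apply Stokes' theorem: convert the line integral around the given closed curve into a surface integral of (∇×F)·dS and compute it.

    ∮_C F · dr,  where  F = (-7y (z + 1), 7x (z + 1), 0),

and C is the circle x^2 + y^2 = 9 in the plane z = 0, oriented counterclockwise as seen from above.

Let S be the flat disk x^2 + y^2 ≤ 9 in the plane z = 0, with upward unit normal n̂ = ẑ. By Stokes' theorem,

    ∮_C F · dr = ∬_S (∇ × F) · n̂ dS = ∬_D (curl F)_z dA,

where D is the disk x^2 + y^2 ≤ 9.

Compute the curl of F = (-7y (z + 1), 7x (z + 1), 0):
    (∇ × F)_x = ∂F_z/∂y - ∂F_y/∂z = -7x,
    (∇ × F)_y = ∂F_x/∂z - ∂F_z/∂x = -7y,
    (∇ × F)_z = ∂F_y/∂x - ∂F_x/∂y = 14z + 14.

On z = 0, (curl F)_z = 14.

Convert to polar (x = r cos θ, y = r sin θ, dA = r dr dθ); the integrand becomes 14, so

    ∬_D (curl F)_z dA = ∫_0^{2π} ∫_0^{3} (14) · r dr dθ.

Inner (r from 0 to 3): 63.
Outer (θ from 0 to 2π): 126π.

Therefore ∮_C F · dr = 126π.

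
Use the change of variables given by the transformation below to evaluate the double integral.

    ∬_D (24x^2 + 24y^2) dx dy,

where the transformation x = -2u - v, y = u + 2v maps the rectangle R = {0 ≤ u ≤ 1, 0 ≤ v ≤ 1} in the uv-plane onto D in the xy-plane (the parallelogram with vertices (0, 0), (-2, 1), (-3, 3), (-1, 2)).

Compute the Jacobian determinant of (x, y) with respect to (u, v):

    ∂(x,y)/∂(u,v) = | -2  -1 | = (-2)(2) - (-1)(1) = -3.
                   | 1  2 |

Its absolute value is |J| = 3 (the area scaling factor).

Substituting x = -2u - v, y = u + 2v into the integrand,

    24x^2 + 24y^2 → 120u^2 + 192u v + 120v^2,

so the integral becomes

    ∬_R (120u^2 + 192u v + 120v^2) · |J| du dv = ∫_0^1 ∫_0^1 (360u^2 + 576u v + 360v^2) dv du.

Inner (v): 360u^2 + 288u + 120.
Outer (u): 384.

Therefore ∬_D (24x^2 + 24y^2) dx dy = 384.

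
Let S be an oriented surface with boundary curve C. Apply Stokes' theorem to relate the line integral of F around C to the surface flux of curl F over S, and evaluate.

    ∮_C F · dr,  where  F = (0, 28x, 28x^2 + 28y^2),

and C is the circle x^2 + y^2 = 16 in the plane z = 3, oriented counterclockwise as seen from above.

Let S be the flat disk x^2 + y^2 ≤ 16 in the plane z = 3, with upward unit normal n̂ = ẑ. By Stokes' theorem,

    ∮_C F · dr = ∬_S (∇ × F) · n̂ dS = ∬_D (curl F)_z dA,

where D is the disk x^2 + y^2 ≤ 16.

Compute the curl of F = (0, 28x, 28x^2 + 28y^2):
    (∇ × F)_x = ∂F_z/∂y - ∂F_y/∂z = 56y,
    (∇ × F)_y = ∂F_x/∂z - ∂F_z/∂x = -56x,
    (∇ × F)_z = ∂F_y/∂x - ∂F_x/∂y = 28.

On z = 3, (curl F)_z = 28.

Convert to polar (x = r cos θ, y = r sin θ, dA = r dr dθ); the integrand becomes 28, so

    ∬_D (curl F)_z dA = ∫_0^{2π} ∫_0^{4} (28) · r dr dθ.

Inner (r from 0 to 4): 224.
Outer (θ from 0 to 2π): 448π.

Therefore ∮_C F · dr = 448π.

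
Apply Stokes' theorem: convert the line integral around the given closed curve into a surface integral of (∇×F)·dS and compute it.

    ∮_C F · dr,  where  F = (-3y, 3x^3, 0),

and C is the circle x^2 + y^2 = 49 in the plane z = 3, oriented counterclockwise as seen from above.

Let S be the flat disk x^2 + y^2 ≤ 49 in the plane z = 3, with upward unit normal n̂ = ẑ. By Stokes' theorem,

    ∮_C F · dr = ∬_S (∇ × F) · n̂ dS = ∬_D (curl F)_z dA,

where D is the disk x^2 + y^2 ≤ 49.

Compute the curl of F = (-3y, 3x^3, 0):
    (∇ × F)_x = ∂F_z/∂y - ∂F_y/∂z = 0,
    (∇ × F)_y = ∂F_x/∂z - ∂F_z/∂x = 0,
    (∇ × F)_z = ∂F_y/∂x - ∂F_x/∂y = 9x^2 + 3.

On z = 3, (curl F)_z = 9x^2 + 3.

Convert to polar (x = r cos θ, y = r sin θ, dA = r dr dθ); the integrand becomes 9r^2cos(θ)^2 + 3, so

    ∬_D (curl F)_z dA = ∫_0^{2π} ∫_0^{7} (9r^2cos(θ)^2 + 3) · r dr dθ.

Inner (r from 0 to 7): 21609cos(θ)^2/4 + 147/2.
Outer (θ from 0 to 2π): 22197π/4.

Therefore ∮_C F · dr = 22197π/4.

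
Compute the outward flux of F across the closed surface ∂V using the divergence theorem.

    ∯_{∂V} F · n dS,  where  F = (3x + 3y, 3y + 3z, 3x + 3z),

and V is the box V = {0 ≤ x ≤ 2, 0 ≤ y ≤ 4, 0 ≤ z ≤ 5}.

By the divergence theorem,

    ∯_{∂V} F · n dS = ∭_V (∇ · F) dV.

Compute the divergence:
    ∇ · F = ∂F_x/∂x + ∂F_y/∂y + ∂F_z/∂z = 3 + 3 + 3 = 9.

V is a rectangular box, so dV = dx dy dz with 0 ≤ x ≤ 2, 0 ≤ y ≤ 4, 0 ≤ z ≤ 5.

Integrate (9) over V as an iterated integral:

    ∭_V (∇·F) dV = ∫_0^{2} ∫_0^{4} ∫_0^{5} (9) dz dy dx.

Inner (z from 0 to 5): 45.
Middle (y from 0 to 4): 180.
Outer (x from 0 to 2): 360.

Therefore ∯_{∂V} F · n dS = 360.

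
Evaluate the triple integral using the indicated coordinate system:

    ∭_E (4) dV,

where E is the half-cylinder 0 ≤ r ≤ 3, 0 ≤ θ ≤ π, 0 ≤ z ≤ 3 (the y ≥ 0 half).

In cylindrical coordinates, x = r cos(θ), y = r sin(θ), z = z, and dV = r dr dθ dz.

The integrand becomes 4, so

    ∭_E (4) dV = ∫_{0}^{π} ∫_{0}^{3} ∫_{0}^{3} (4) · r dz dr dθ.

Inner (z): 12r.
Middle (r from 0 to 3): 54.
Outer (θ): 54π.

Therefore the triple integral equals 54π.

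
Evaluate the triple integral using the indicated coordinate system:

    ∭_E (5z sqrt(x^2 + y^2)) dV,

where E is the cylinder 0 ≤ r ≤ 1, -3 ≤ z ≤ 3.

In cylindrical coordinates, x = r cos(θ), y = r sin(θ), z = z, and dV = r dr dθ dz.

The integrand becomes 5r z, so

    ∭_E (5z sqrt(x^2 + y^2)) dV = ∫_{0}^{2π} ∫_{0}^{1} ∫_{-3}^{3} (5r z) · r dz dr dθ.

Inner (z): 0.
Middle (r from 0 to 1): 0.
Outer (θ): 0.

Therefore the triple integral equals 0.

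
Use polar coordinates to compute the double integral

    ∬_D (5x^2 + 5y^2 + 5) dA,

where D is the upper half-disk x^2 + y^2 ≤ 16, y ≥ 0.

The region D is 0 ≤ r ≤ 4, 0 ≤ θ ≤ π in polar coordinates, where x = r cos(θ), y = r sin(θ), and dA = r dr dθ.

Under the substitution, the integrand becomes 5r^2 + 5, so

    ∬_D (5x^2 + 5y^2 + 5) dA = ∫_{0}^{π} ∫_{0}^{4} (5r^2 + 5) · r dr dθ.

Inner integral (in r): ∫_{0}^{4} (5r^2 + 5) · r dr = 360.

Outer integral (in θ): ∫_{0}^{π} (360) dθ = 360π.

Therefore ∬_D (5x^2 + 5y^2 + 5) dA = 360π.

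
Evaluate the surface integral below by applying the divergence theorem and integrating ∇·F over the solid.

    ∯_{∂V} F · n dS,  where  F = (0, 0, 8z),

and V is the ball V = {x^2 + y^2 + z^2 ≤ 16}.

By the divergence theorem,

    ∯_{∂V} F · n dS = ∭_V (∇ · F) dV.

Compute the divergence:
    ∇ · F = ∂F_x/∂x + ∂F_y/∂y + ∂F_z/∂z = 0 + 0 + 8 = 8.

In spherical coordinates, x = ρ sin(φ) cos(θ), y = ρ sin(φ) sin(θ), z = ρ cos(φ), dV = ρ^2 sin(φ) dρ dφ dθ, with 0 ≤ ρ ≤ 4, 0 ≤ φ ≤ π, 0 ≤ θ ≤ 2π.

The integrand, after substitution and multiplying by the volume element, becomes (8) · ρ^2 sin(φ), so

    ∭_V (∇·F) dV = ∫_0^{2π} ∫_0^{π} ∫_0^{4} (8) · ρ^2 sin(φ) dρ dφ dθ.

Inner (ρ from 0 to 4): 512sin(φ)/3.
Middle (φ from 0 to π): 1024/3.
Outer (θ from 0 to 2π): 2048π/3.

Therefore ∯_{∂V} F · n dS = 2048π/3.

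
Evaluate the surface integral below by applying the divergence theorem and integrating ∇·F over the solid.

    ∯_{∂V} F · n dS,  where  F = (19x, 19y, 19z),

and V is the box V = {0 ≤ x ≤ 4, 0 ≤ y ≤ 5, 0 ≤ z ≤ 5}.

By the divergence theorem,

    ∯_{∂V} F · n dS = ∭_V (∇ · F) dV.

Compute the divergence:
    ∇ · F = ∂F_x/∂x + ∂F_y/∂y + ∂F_z/∂z = 19 + 19 + 19 = 57.

V is a rectangular box, so dV = dx dy dz with 0 ≤ x ≤ 4, 0 ≤ y ≤ 5, 0 ≤ z ≤ 5.

Integrate (57) over V as an iterated integral:

    ∭_V (∇·F) dV = ∫_0^{4} ∫_0^{5} ∫_0^{5} (57) dz dy dx.

Inner (z from 0 to 5): 285.
Middle (y from 0 to 5): 1425.
Outer (x from 0 to 4): 5700.

Therefore ∯_{∂V} F · n dS = 5700.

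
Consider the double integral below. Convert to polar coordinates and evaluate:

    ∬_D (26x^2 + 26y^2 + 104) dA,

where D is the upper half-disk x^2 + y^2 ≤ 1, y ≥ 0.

The region D is 0 ≤ r ≤ 1, 0 ≤ θ ≤ π in polar coordinates, where x = r cos(θ), y = r sin(θ), and dA = r dr dθ.

Under the substitution, the integrand becomes 26r^2 + 104, so

    ∬_D (26x^2 + 26y^2 + 104) dA = ∫_{0}^{π} ∫_{0}^{1} (26r^2 + 104) · r dr dθ.

Inner integral (in r): ∫_{0}^{1} (26r^2 + 104) · r dr = 117/2.

Outer integral (in θ): ∫_{0}^{π} (117/2) dθ = 117π/2.

Therefore ∬_D (26x^2 + 26y^2 + 104) dA = 117π/2.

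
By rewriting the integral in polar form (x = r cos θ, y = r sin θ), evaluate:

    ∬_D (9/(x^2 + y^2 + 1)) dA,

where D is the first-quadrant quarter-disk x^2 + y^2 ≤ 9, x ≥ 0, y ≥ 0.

The region D is 0 ≤ r ≤ 3, 0 ≤ θ ≤ π/2 in polar coordinates, where x = r cos(θ), y = r sin(θ), and dA = r dr dθ.

Under the substitution, the integrand becomes 9/(r^2 + 1), so

    ∬_D (9/(x^2 + y^2 + 1)) dA = ∫_{0}^{π/2} ∫_{0}^{3} (9/(r^2 + 1)) · r dr dθ.

Inner integral (in r): ∫_{0}^{3} (9/(r^2 + 1)) · r dr = 9log(10)/2.

Outer integral (in θ): ∫_{0}^{π/2} (9log(10)/2) dθ = 9π log(10)/4.

Therefore ∬_D (9/(x^2 + y^2 + 1)) dA = 9π log(10)/4.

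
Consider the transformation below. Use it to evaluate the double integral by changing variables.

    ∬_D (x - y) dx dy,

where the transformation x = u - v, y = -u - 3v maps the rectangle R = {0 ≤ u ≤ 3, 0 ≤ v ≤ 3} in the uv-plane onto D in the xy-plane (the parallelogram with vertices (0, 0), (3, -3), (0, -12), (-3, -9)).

Compute the Jacobian determinant of (x, y) with respect to (u, v):

    ∂(x,y)/∂(u,v) = | 1  -1 | = (1)(-3) - (-1)(-1) = -4.
                   | -1  -3 |

Its absolute value is |J| = 4 (the area scaling factor).

Substituting x = u - v, y = -u - 3v into the integrand,

    x - y → 2u + 2v,

so the integral becomes

    ∬_R (2u + 2v) · |J| du dv = ∫_0^3 ∫_0^3 (8u + 8v) dv du.

Inner (v): 24u + 36.
Outer (u): 216.

Therefore ∬_D (x - y) dx dy = 216.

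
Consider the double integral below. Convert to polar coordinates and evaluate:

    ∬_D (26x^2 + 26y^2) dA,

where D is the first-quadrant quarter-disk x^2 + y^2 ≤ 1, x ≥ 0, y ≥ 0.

The region D is 0 ≤ r ≤ 1, 0 ≤ θ ≤ π/2 in polar coordinates, where x = r cos(θ), y = r sin(θ), and dA = r dr dθ.

Under the substitution, the integrand becomes 26r^2, so

    ∬_D (26x^2 + 26y^2) dA = ∫_{0}^{π/2} ∫_{0}^{1} (26r^2) · r dr dθ.

Inner integral (in r): ∫_{0}^{1} (26r^2) · r dr = 13/2.

Outer integral (in θ): ∫_{0}^{π/2} (13/2) dθ = 13π/4.

Therefore ∬_D (26x^2 + 26y^2) dA = 13π/4.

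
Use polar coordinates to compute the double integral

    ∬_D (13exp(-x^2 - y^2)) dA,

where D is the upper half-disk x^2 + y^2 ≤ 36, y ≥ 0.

The region D is 0 ≤ r ≤ 6, 0 ≤ θ ≤ π in polar coordinates, where x = r cos(θ), y = r sin(θ), and dA = r dr dθ.

Under the substitution, the integrand becomes 13exp(-r^2), so

    ∬_D (13exp(-x^2 - y^2)) dA = ∫_{0}^{π} ∫_{0}^{6} (13exp(-r^2)) · r dr dθ.

Inner integral (in r): ∫_{0}^{6} (13exp(-r^2)) · r dr = 13/2 - 13exp(-36)/2.

Outer integral (in θ): ∫_{0}^{π} (13/2 - 13exp(-36)/2) dθ = -13π (1 - exp(36))exp(-36)/2.

Therefore ∬_D (13exp(-x^2 - y^2)) dA = -13π (1 - exp(36))exp(-36)/2.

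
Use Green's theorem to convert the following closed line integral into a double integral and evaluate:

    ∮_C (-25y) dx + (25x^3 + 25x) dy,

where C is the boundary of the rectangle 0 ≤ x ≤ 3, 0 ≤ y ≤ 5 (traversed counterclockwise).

Green's theorem converts the closed line integral into a double integral over the enclosed region D:

    ∮_C P dx + Q dy = ∬_D (∂Q/∂x - ∂P/∂y) dA.

Here P = -25y, Q = 25x^3 + 25x, so

    ∂Q/∂x = 75x^2 + 25,    ∂P/∂y = -25,
    ∂Q/∂x - ∂P/∂y = 75x^2 + 50.

D is the region 0 ≤ x ≤ 3, 0 ≤ y ≤ 5. Evaluating the double integral:

    ∬_D (75x^2 + 50) dA = ∫_0^{3} ∫_0^{5} (75x^2 + 50) dy dx.

Inner (y from 0 to 5): 375x^2 + 250.
Outer (x from 0 to 3): 4125.

Therefore ∮_C P dx + Q dy = 4125.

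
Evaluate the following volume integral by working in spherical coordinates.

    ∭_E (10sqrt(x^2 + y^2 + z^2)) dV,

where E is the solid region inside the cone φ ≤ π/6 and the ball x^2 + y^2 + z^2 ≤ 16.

In spherical coordinates, x = ρ sin(φ) cos(θ), y = ρ sin(φ) sin(θ), z = ρ cos(φ), and dV = ρ^2 sin(φ) dρ dφ dθ.

The integrand becomes 10ρ, so

    ∭_E (10sqrt(x^2 + y^2 + z^2)) dV = ∫_{0}^{2π} ∫_{0}^{π/6} ∫_{0}^{4} (10ρ) · ρ^2 sin(φ) dρ dφ dθ.

Inner (ρ): 640sin(φ).
Middle (φ): 640 - 320sqrt(3).
Outer (θ): 640π (2 - sqrt(3)).

Therefore the triple integral equals 640π (2 - sqrt(3)).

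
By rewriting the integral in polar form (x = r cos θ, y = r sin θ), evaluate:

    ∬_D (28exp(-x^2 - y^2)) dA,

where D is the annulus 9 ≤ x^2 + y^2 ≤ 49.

The region D is 3 ≤ r ≤ 7, 0 ≤ θ ≤ 2π in polar coordinates, where x = r cos(θ), y = r sin(θ), and dA = r dr dθ.

Under the substitution, the integrand becomes 28exp(-r^2), so

    ∬_D (28exp(-x^2 - y^2)) dA = ∫_{0}^{2π} ∫_{3}^{7} (28exp(-r^2)) · r dr dθ.

Inner integral (in r): ∫_{3}^{7} (28exp(-r^2)) · r dr = -(14 - 14exp(40))exp(-49).

Outer integral (in θ): ∫_{0}^{2π} (-(14 - 14exp(40))exp(-49)) dθ = -28π (1 - exp(40))exp(-49).

Therefore ∬_D (28exp(-x^2 - y^2)) dA = -28π (1 - exp(40))exp(-49).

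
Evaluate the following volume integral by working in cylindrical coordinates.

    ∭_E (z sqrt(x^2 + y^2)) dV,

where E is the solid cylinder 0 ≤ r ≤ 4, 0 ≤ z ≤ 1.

In cylindrical coordinates, x = r cos(θ), y = r sin(θ), z = z, and dV = r dr dθ dz.

The integrand becomes r z, so

    ∭_E (z sqrt(x^2 + y^2)) dV = ∫_{0}^{2π} ∫_{0}^{4} ∫_{0}^{1} (r z) · r dz dr dθ.

Inner (z): r^2/2.
Middle (r from 0 to 4): 32/3.
Outer (θ): 64π/3.

Therefore the triple integral equals 64π/3.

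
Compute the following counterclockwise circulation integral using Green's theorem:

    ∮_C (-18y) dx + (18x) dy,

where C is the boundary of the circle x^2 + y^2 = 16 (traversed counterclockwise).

Green's theorem converts the closed line integral into a double integral over the enclosed region D:

    ∮_C P dx + Q dy = ∬_D (∂Q/∂x - ∂P/∂y) dA.

Here P = -18y, Q = 18x, so

    ∂Q/∂x = 18,    ∂P/∂y = -18,
    ∂Q/∂x - ∂P/∂y = 36.

D is the region x^2 + y^2 ≤ 16. Evaluating the double integral:

In polar coordinates (x = r cos θ, y = r sin θ, dA = r dr dθ) the integrand becomes 36, so

    ∬_D (36) dA = ∫_0^{2π} ∫_0^{4} (36) · r dr dθ.

Inner (r from 0 to 4): 288.
Outer (θ from 0 to 2π): 576π.

Therefore ∮_C P dx + Q dy = 576π.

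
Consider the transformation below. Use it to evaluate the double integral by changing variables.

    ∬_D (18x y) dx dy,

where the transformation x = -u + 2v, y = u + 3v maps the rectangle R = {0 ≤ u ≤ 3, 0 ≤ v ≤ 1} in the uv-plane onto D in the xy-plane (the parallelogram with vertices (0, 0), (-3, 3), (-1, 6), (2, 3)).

Compute the Jacobian determinant of (x, y) with respect to (u, v):

    ∂(x,y)/∂(u,v) = | -1  2 | = (-1)(3) - (2)(1) = -5.
                   | 1  3 |

Its absolute value is |J| = 5 (the area scaling factor).

Substituting x = -u + 2v, y = u + 3v into the integrand,

    18x y → -18u^2 - 18u v + 108v^2,

so the integral becomes

    ∬_R (-18u^2 - 18u v + 108v^2) · |J| du dv = ∫_0^3 ∫_0^1 (-90u^2 - 90u v + 540v^2) dv du.

Inner (v): -90u^2 - 45u + 180.
Outer (u): -945/2.

Therefore ∬_D (18x y) dx dy = -945/2.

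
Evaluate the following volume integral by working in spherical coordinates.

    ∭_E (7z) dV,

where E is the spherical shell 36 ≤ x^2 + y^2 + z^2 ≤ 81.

In spherical coordinates, x = ρ sin(φ) cos(θ), y = ρ sin(φ) sin(θ), z = ρ cos(φ), and dV = ρ^2 sin(φ) dρ dφ dθ.

The integrand becomes 7ρ cos(φ), so

    ∭_E (7z) dV = ∫_{0}^{2π} ∫_{0}^{π} ∫_{6}^{9} (7ρ cos(φ)) · ρ^2 sin(φ) dρ dφ dθ.

Inner (ρ): 36855sin(2φ)/8.
Middle (φ): 0.
Outer (θ): 0.

Therefore the triple integral equals 0.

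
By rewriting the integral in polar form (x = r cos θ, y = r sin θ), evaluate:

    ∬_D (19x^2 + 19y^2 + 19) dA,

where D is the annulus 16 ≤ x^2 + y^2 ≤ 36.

The region D is 4 ≤ r ≤ 6, 0 ≤ θ ≤ 2π in polar coordinates, where x = r cos(θ), y = r sin(θ), and dA = r dr dθ.

Under the substitution, the integrand becomes 19r^2 + 19, so

    ∬_D (19x^2 + 19y^2 + 19) dA = ∫_{0}^{2π} ∫_{4}^{6} (19r^2 + 19) · r dr dθ.

Inner integral (in r): ∫_{4}^{6} (19r^2 + 19) · r dr = 5130.

Outer integral (in θ): ∫_{0}^{2π} (5130) dθ = 10260π.

Therefore ∬_D (19x^2 + 19y^2 + 19) dA = 10260π.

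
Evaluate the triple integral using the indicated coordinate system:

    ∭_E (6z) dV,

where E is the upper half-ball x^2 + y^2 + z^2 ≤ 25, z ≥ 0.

In spherical coordinates, x = ρ sin(φ) cos(θ), y = ρ sin(φ) sin(θ), z = ρ cos(φ), and dV = ρ^2 sin(φ) dρ dφ dθ.

The integrand becomes 6ρ cos(φ), so

    ∭_E (6z) dV = ∫_{0}^{2π} ∫_{0}^{π/2} ∫_{0}^{5} (6ρ cos(φ)) · ρ^2 sin(φ) dρ dφ dθ.

Inner (ρ): 1875sin(2φ)/4.
Middle (φ): 1875/4.
Outer (θ): 1875π/2.

Therefore the triple integral equals 1875π/2.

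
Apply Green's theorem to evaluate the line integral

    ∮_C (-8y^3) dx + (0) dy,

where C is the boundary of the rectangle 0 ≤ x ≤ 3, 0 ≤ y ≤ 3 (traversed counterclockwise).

Green's theorem converts the closed line integral into a double integral over the enclosed region D:

    ∮_C P dx + Q dy = ∬_D (∂Q/∂x - ∂P/∂y) dA.

Here P = -8y^3, Q = 0, so

    ∂Q/∂x = 0,    ∂P/∂y = -24y^2,
    ∂Q/∂x - ∂P/∂y = 24y^2.

D is the region 0 ≤ x ≤ 3, 0 ≤ y ≤ 3. Evaluating the double integral:

    ∬_D (24y^2) dA = ∫_0^{3} ∫_0^{3} (24y^2) dy dx.

Inner (y from 0 to 3): 216.
Outer (x from 0 to 3): 648.

Therefore ∮_C P dx + Q dy = 648.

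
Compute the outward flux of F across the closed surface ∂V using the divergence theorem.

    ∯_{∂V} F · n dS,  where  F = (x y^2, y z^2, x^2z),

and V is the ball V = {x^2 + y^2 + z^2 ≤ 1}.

By the divergence theorem,

    ∯_{∂V} F · n dS = ∭_V (∇ · F) dV.

Compute the divergence:
    ∇ · F = ∂F_x/∂x + ∂F_y/∂y + ∂F_z/∂z = y^2 + z^2 + x^2 = x^2 + y^2 + z^2.

In spherical coordinates, x = ρ sin(φ) cos(θ), y = ρ sin(φ) sin(θ), z = ρ cos(φ), dV = ρ^2 sin(φ) dρ dφ dθ, with 0 ≤ ρ ≤ 1, 0 ≤ φ ≤ π, 0 ≤ θ ≤ 2π.

The integrand, after substitution and multiplying by the volume element, becomes (ρ^2) · ρ^2 sin(φ), so

    ∭_V (∇·F) dV = ∫_0^{2π} ∫_0^{π} ∫_0^{1} (ρ^2) · ρ^2 sin(φ) dρ dφ dθ.

Inner (ρ from 0 to 1): sin(φ)/5.
Middle (φ from 0 to π): 2/5.
Outer (θ from 0 to 2π): 4π/5.

Therefore ∯_{∂V} F · n dS = 4π/5.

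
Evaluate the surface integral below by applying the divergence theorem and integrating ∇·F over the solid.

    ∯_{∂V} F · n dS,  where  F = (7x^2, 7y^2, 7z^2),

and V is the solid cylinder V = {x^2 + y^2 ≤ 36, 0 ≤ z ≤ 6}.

By the divergence theorem,

    ∯_{∂V} F · n dS = ∭_V (∇ · F) dV.

Compute the divergence:
    ∇ · F = ∂F_x/∂x + ∂F_y/∂y + ∂F_z/∂z = 14x + 14y + 14z.

In cylindrical coordinates, x = r cos(θ), y = r sin(θ), z = z, dV = r dr dθ dz, with 0 ≤ r ≤ 6, 0 ≤ θ ≤ 2π, 0 ≤ z ≤ 6.

The integrand, after substitution and multiplying by the volume element, becomes (14sqrt(2)r sin(θ + π/4) + 14z) · r, so

    ∭_V (∇·F) dV = ∫_0^{2π} ∫_0^{6} ∫_0^{6} (14sqrt(2)r sin(θ + π/4) + 14z) · r dz dr dθ.

Inner (z from 0 to 6): 84r (sqrt(2)r sin(θ + π/4) + 3).
Middle (r from 0 to 6): 6048sqrt(2)sin(θ + π/4) + 4536.
Outer (θ from 0 to 2π): 9072π.

Therefore ∯_{∂V} F · n dS = 9072π.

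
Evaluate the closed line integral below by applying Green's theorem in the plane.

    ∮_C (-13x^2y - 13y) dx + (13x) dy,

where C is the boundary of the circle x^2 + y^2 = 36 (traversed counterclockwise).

Green's theorem converts the closed line integral into a double integral over the enclosed region D:

    ∮_C P dx + Q dy = ∬_D (∂Q/∂x - ∂P/∂y) dA.

Here P = -13x^2y - 13y, Q = 13x, so

    ∂Q/∂x = 13,    ∂P/∂y = -13x^2 - 13,
    ∂Q/∂x - ∂P/∂y = 13x^2 + 26.

D is the region x^2 + y^2 ≤ 36. Evaluating the double integral:

In polar coordinates (x = r cos θ, y = r sin θ, dA = r dr dθ) the integrand becomes 13r^2cos(θ)^2 + 26, so

    ∬_D (13x^2 + 26) dA = ∫_0^{2π} ∫_0^{6} (13r^2cos(θ)^2 + 26) · r dr dθ.

Inner (r from 0 to 6): 4212cos(θ)^2 + 468.
Outer (θ from 0 to 2π): 5148π.

Therefore ∮_C P dx + Q dy = 5148π.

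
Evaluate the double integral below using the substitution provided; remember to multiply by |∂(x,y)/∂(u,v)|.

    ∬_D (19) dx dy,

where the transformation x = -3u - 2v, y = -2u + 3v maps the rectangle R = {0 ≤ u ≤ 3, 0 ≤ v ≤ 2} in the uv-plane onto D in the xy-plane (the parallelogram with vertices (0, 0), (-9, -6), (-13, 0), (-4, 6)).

Compute the Jacobian determinant of (x, y) with respect to (u, v):

    ∂(x,y)/∂(u,v) = | -3  -2 | = (-3)(3) - (-2)(-2) = -13.
                   | -2  3 |

Its absolute value is |J| = 13 (the area scaling factor).

Substituting x = -3u - 2v, y = -2u + 3v into the integrand,

    19 → 19,

so the integral becomes

    ∬_R (19) · |J| du dv = ∫_0^3 ∫_0^2 (247) dv du.

Inner (v): 494.
Outer (u): 1482.

Therefore ∬_D (19) dx dy = 1482.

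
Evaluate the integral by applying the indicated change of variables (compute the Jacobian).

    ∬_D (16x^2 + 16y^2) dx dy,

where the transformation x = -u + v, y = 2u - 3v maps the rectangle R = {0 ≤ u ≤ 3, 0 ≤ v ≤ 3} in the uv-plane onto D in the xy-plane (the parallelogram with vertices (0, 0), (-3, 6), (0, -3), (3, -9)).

Compute the Jacobian determinant of (x, y) with respect to (u, v):

    ∂(x,y)/∂(u,v) = | -1  1 | = (-1)(-3) - (1)(2) = 1.
                   | 2  -3 |

Its absolute value is |J| = 1 (the area scaling factor).

Substituting x = -u + v, y = 2u - 3v into the integrand,

    16x^2 + 16y^2 → 80u^2 - 224u v + 160v^2,

so the integral becomes

    ∬_R (80u^2 - 224u v + 160v^2) · |J| du dv = ∫_0^3 ∫_0^3 (80u^2 - 224u v + 160v^2) dv du.

Inner (v): 240u^2 - 1008u + 1440.
Outer (u): 1944.

Therefore ∬_D (16x^2 + 16y^2) dx dy = 1944.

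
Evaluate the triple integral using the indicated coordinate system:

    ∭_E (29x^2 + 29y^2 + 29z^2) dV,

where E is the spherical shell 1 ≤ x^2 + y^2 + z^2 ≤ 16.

In spherical coordinates, x = ρ sin(φ) cos(θ), y = ρ sin(φ) sin(θ), z = ρ cos(φ), and dV = ρ^2 sin(φ) dρ dφ dθ.

The integrand becomes 29ρ^2, so

    ∭_E (29x^2 + 29y^2 + 29z^2) dV = ∫_{0}^{2π} ∫_{0}^{π} ∫_{1}^{4} (29ρ^2) · ρ^2 sin(φ) dρ dφ dθ.

Inner (ρ): 29667sin(φ)/5.
Middle (φ): 59334/5.
Outer (θ): 118668π/5.

Therefore the triple integral equals 118668π/5.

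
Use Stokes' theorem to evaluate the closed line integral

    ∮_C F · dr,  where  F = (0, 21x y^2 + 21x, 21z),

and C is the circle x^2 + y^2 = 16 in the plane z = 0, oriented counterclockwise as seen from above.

Let S be the flat disk x^2 + y^2 ≤ 16 in the plane z = 0, with upward unit normal n̂ = ẑ. By Stokes' theorem,

    ∮_C F · dr = ∬_S (∇ × F) · n̂ dS = ∬_D (curl F)_z dA,

where D is the disk x^2 + y^2 ≤ 16.

Compute the curl of F = (0, 21x y^2 + 21x, 21z):
    (∇ × F)_x = ∂F_z/∂y - ∂F_y/∂z = 0,
    (∇ × F)_y = ∂F_x/∂z - ∂F_z/∂x = 0,
    (∇ × F)_z = ∂F_y/∂x - ∂F_x/∂y = 21y^2 + 21.

On z = 0, (curl F)_z = 21y^2 + 21.

Convert to polar (x = r cos θ, y = r sin θ, dA = r dr dθ); the integrand becomes 21r^2sin(θ)^2 + 21, so

    ∬_D (curl F)_z dA = ∫_0^{2π} ∫_0^{4} (21r^2sin(θ)^2 + 21) · r dr dθ.

Inner (r from 0 to 4): 1344sin(θ)^2 + 168.
Outer (θ from 0 to 2π): 1680π.

Therefore ∮_C F · dr = 1680π.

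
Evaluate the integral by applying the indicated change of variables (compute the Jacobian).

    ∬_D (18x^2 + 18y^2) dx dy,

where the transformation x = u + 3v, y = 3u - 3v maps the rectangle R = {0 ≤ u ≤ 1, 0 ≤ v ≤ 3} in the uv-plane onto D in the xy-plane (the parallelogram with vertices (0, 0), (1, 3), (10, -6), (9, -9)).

Compute the Jacobian determinant of (x, y) with respect to (u, v):

    ∂(x,y)/∂(u,v) = | 1  3 | = (1)(-3) - (3)(3) = -12.
                   | 3  -3 |

Its absolute value is |J| = 12 (the area scaling factor).

Substituting x = u + 3v, y = 3u - 3v into the integrand,

    18x^2 + 18y^2 → 180u^2 - 216u v + 324v^2,

so the integral becomes

    ∬_R (180u^2 - 216u v + 324v^2) · |J| du dv = ∫_0^1 ∫_0^3 (2160u^2 - 2592u v + 3888v^2) dv du.

Inner (v): 6480u^2 - 11664u + 34992.
Outer (u): 31320.

Therefore ∬_D (18x^2 + 18y^2) dx dy = 31320.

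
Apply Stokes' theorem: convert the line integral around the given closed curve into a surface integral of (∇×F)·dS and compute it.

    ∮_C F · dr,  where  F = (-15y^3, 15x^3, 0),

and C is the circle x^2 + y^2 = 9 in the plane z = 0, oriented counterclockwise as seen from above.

Let S be the flat disk x^2 + y^2 ≤ 9 in the plane z = 0, with upward unit normal n̂ = ẑ. By Stokes' theorem,

    ∮_C F · dr = ∬_S (∇ × F) · n̂ dS = ∬_D (curl F)_z dA,

where D is the disk x^2 + y^2 ≤ 9.

Compute the curl of F = (-15y^3, 15x^3, 0):
    (∇ × F)_x = ∂F_z/∂y - ∂F_y/∂z = 0,
    (∇ × F)_y = ∂F_x/∂z - ∂F_z/∂x = 0,
    (∇ × F)_z = ∂F_y/∂x - ∂F_x/∂y = 45x^2 + 45y^2.

On z = 0, (curl F)_z = 45x^2 + 45y^2.

Convert to polar (x = r cos θ, y = r sin θ, dA = r dr dθ); the integrand becomes 45r^2, so

    ∬_D (curl F)_z dA = ∫_0^{2π} ∫_0^{3} (45r^2) · r dr dθ.

Inner (r from 0 to 3): 3645/4.
Outer (θ from 0 to 2π): 3645π/2.

Therefore ∮_C F · dr = 3645π/2.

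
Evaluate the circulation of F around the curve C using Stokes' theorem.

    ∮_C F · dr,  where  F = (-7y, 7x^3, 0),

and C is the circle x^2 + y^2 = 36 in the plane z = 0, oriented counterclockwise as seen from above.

Let S be the flat disk x^2 + y^2 ≤ 36 in the plane z = 0, with upward unit normal n̂ = ẑ. By Stokes' theorem,

    ∮_C F · dr = ∬_S (∇ × F) · n̂ dS = ∬_D (curl F)_z dA,

where D is the disk x^2 + y^2 ≤ 36.

Compute the curl of F = (-7y, 7x^3, 0):
    (∇ × F)_x = ∂F_z/∂y - ∂F_y/∂z = 0,
    (∇ × F)_y = ∂F_x/∂z - ∂F_z/∂x = 0,
    (∇ × F)_z = ∂F_y/∂x - ∂F_x/∂y = 21x^2 + 7.

On z = 0, (curl F)_z = 21x^2 + 7.

Convert to polar (x = r cos θ, y = r sin θ, dA = r dr dθ); the integrand becomes 21r^2cos(θ)^2 + 7, so

    ∬_D (curl F)_z dA = ∫_0^{2π} ∫_0^{6} (21r^2cos(θ)^2 + 7) · r dr dθ.

Inner (r from 0 to 6): 6804cos(θ)^2 + 126.
Outer (θ from 0 to 2π): 7056π.

Therefore ∮_C F · dr = 7056π.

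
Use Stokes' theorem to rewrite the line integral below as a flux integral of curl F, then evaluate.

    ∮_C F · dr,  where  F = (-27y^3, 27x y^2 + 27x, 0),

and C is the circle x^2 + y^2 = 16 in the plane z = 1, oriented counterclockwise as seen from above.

Let S be the flat disk x^2 + y^2 ≤ 16 in the plane z = 1, with upward unit normal n̂ = ẑ. By Stokes' theorem,

    ∮_C F · dr = ∬_S (∇ × F) · n̂ dS = ∬_D (curl F)_z dA,

where D is the disk x^2 + y^2 ≤ 16.

Compute the curl of F = (-27y^3, 27x y^2 + 27x, 0):
    (∇ × F)_x = ∂F_z/∂y - ∂F_y/∂z = 0,
    (∇ × F)_y = ∂F_x/∂z - ∂F_z/∂x = 0,
    (∇ × F)_z = ∂F_y/∂x - ∂F_x/∂y = 108y^2 + 27.

On z = 1, (curl F)_z = 108y^2 + 27.

Convert to polar (x = r cos θ, y = r sin θ, dA = r dr dθ); the integrand becomes 108r^2sin(θ)^2 + 27, so

    ∬_D (curl F)_z dA = ∫_0^{2π} ∫_0^{4} (108r^2sin(θ)^2 + 27) · r dr dθ.

Inner (r from 0 to 4): 6912sin(θ)^2 + 216.
Outer (θ from 0 to 2π): 7344π.

Therefore ∮_C F · dr = 7344π.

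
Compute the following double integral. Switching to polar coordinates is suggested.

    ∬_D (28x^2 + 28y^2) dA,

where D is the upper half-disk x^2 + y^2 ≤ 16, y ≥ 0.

The region D is 0 ≤ r ≤ 4, 0 ≤ θ ≤ π in polar coordinates, where x = r cos(θ), y = r sin(θ), and dA = r dr dθ.

Under the substitution, the integrand becomes 28r^2, so

    ∬_D (28x^2 + 28y^2) dA = ∫_{0}^{π} ∫_{0}^{4} (28r^2) · r dr dθ.

Inner integral (in r): ∫_{0}^{4} (28r^2) · r dr = 1792.

Outer integral (in θ): ∫_{0}^{π} (1792) dθ = 1792π.

Therefore ∬_D (28x^2 + 28y^2) dA = 1792π.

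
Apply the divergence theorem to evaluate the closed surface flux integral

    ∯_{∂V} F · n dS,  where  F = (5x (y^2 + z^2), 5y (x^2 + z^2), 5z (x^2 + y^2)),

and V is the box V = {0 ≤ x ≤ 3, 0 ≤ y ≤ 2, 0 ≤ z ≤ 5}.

By the divergence theorem,

    ∯_{∂V} F · n dS = ∭_V (∇ · F) dV.

Compute the divergence:
    ∇ · F = ∂F_x/∂x + ∂F_y/∂y + ∂F_z/∂z = 5y^2 + 5z^2 + 5x^2 + 5z^2 + 5x^2 + 5y^2 = 10x^2 + 10y^2 + 10z^2.

V is a rectangular box, so dV = dx dy dz with 0 ≤ x ≤ 3, 0 ≤ y ≤ 2, 0 ≤ z ≤ 5.

Integrate (10x^2 + 10y^2 + 10z^2) over V as an iterated integral:

    ∭_V (∇·F) dV = ∫_0^{3} ∫_0^{2} ∫_0^{5} (10x^2 + 10y^2 + 10z^2) dz dy dx.

Inner (z from 0 to 5): 50x^2 + 50y^2 + 1250/3.
Middle (y from 0 to 2): 100x^2 + 2900/3.
Outer (x from 0 to 3): 3800.

Therefore ∯_{∂V} F · n dS = 3800.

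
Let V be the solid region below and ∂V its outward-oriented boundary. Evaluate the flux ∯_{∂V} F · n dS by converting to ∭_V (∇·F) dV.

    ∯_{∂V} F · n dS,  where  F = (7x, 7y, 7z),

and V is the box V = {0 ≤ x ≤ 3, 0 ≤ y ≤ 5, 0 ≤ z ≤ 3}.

By the divergence theorem,

    ∯_{∂V} F · n dS = ∭_V (∇ · F) dV.

Compute the divergence:
    ∇ · F = ∂F_x/∂x + ∂F_y/∂y + ∂F_z/∂z = 7 + 7 + 7 = 21.

V is a rectangular box, so dV = dx dy dz with 0 ≤ x ≤ 3, 0 ≤ y ≤ 5, 0 ≤ z ≤ 3.

Integrate (21) over V as an iterated integral:

    ∭_V (∇·F) dV = ∫_0^{3} ∫_0^{5} ∫_0^{3} (21) dz dy dx.

Inner (z from 0 to 3): 63.
Middle (y from 0 to 5): 315.
Outer (x from 0 to 3): 945.

Therefore ∯_{∂V} F · n dS = 945.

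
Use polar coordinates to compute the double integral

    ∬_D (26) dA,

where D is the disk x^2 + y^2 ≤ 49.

The region D is 0 ≤ r ≤ 7, 0 ≤ θ ≤ 2π in polar coordinates, where x = r cos(θ), y = r sin(θ), and dA = r dr dθ.

Under the substitution, the integrand becomes 26, so

    ∬_D (26) dA = ∫_{0}^{2π} ∫_{0}^{7} (26) · r dr dθ.

Inner integral (in r): ∫_{0}^{7} (26) · r dr = 637.

Outer integral (in θ): ∫_{0}^{2π} (637) dθ = 1274π.

Therefore ∬_D (26) dA = 1274π.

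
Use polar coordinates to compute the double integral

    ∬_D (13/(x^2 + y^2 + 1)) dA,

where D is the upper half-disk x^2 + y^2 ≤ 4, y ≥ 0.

The region D is 0 ≤ r ≤ 2, 0 ≤ θ ≤ π in polar coordinates, where x = r cos(θ), y = r sin(θ), and dA = r dr dθ.

Under the substitution, the integrand becomes 13/(r^2 + 1), so

    ∬_D (13/(x^2 + y^2 + 1)) dA = ∫_{0}^{π} ∫_{0}^{2} (13/(r^2 + 1)) · r dr dθ.

Inner integral (in r): ∫_{0}^{2} (13/(r^2 + 1)) · r dr = 13log(5)/2.

Outer integral (in θ): ∫_{0}^{π} (13log(5)/2) dθ = 13π log(5)/2.

Therefore ∬_D (13/(x^2 + y^2 + 1)) dA = 13π log(5)/2.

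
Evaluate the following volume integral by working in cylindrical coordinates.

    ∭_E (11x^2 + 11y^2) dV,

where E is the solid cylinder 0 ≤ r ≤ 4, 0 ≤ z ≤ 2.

In cylindrical coordinates, x = r cos(θ), y = r sin(θ), z = z, and dV = r dr dθ dz.

The integrand becomes 11r^2, so

    ∭_E (11x^2 + 11y^2) dV = ∫_{0}^{2π} ∫_{0}^{4} ∫_{0}^{2} (11r^2) · r dz dr dθ.

Inner (z): 22r^3.
Middle (r from 0 to 4): 1408.
Outer (θ): 2816π.

Therefore the triple integral equals 2816π.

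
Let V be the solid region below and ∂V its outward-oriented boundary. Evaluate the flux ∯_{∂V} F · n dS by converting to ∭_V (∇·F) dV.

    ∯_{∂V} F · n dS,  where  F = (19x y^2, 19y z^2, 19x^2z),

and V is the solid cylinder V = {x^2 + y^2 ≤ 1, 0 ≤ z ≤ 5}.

By the divergence theorem,

    ∯_{∂V} F · n dS = ∭_V (∇ · F) dV.

Compute the divergence:
    ∇ · F = ∂F_x/∂x + ∂F_y/∂y + ∂F_z/∂z = 19y^2 + 19z^2 + 19x^2 = 19x^2 + 19y^2 + 19z^2.

In cylindrical coordinates, x = r cos(θ), y = r sin(θ), z = z, dV = r dr dθ dz, with 0 ≤ r ≤ 1, 0 ≤ θ ≤ 2π, 0 ≤ z ≤ 5.

The integrand, after substitution and multiplying by the volume element, becomes (19r^2 + 19z^2) · r, so

    ∭_V (∇·F) dV = ∫_0^{2π} ∫_0^{1} ∫_0^{5} (19r^2 + 19z^2) · r dz dr dθ.

Inner (z from 0 to 5): 95r (r^2 + 25/3).
Middle (r from 0 to 1): 5035/12.
Outer (θ from 0 to 2π): 5035π/6.

Therefore ∯_{∂V} F · n dS = 5035π/6.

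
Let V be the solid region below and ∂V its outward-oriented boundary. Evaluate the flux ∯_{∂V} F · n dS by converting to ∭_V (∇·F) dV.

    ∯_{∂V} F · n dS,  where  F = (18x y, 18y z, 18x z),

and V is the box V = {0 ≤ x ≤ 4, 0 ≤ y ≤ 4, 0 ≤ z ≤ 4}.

By the divergence theorem,

    ∯_{∂V} F · n dS = ∭_V (∇ · F) dV.

Compute the divergence:
    ∇ · F = ∂F_x/∂x + ∂F_y/∂y + ∂F_z/∂z = 18y + 18z + 18x = 18x + 18y + 18z.

V is a rectangular box, so dV = dx dy dz with 0 ≤ x ≤ 4, 0 ≤ y ≤ 4, 0 ≤ z ≤ 4.

Integrate (18x + 18y + 18z) over V as an iterated integral:

    ∭_V (∇·F) dV = ∫_0^{4} ∫_0^{4} ∫_0^{4} (18x + 18y + 18z) dz dy dx.

Inner (z from 0 to 4): 72x + 72y + 144.
Middle (y from 0 to 4): 288x + 1152.
Outer (x from 0 to 4): 6912.

Therefore ∯_{∂V} F · n dS = 6912.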